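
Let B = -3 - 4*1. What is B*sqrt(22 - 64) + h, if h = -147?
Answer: -147 - 7*I*sqrt(42) ≈ -147.0 - 45.365*I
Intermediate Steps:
B = -7 (B = -3 - 4 = -7)
B*sqrt(22 - 64) + h = -7*sqrt(22 - 64) - 147 = -7*I*sqrt(42) - 147 = -147 - 7*I*sqrt(42)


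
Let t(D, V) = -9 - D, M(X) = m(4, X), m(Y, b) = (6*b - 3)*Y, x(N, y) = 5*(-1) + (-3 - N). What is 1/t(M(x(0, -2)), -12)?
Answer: 1/195 ≈ 0.0051282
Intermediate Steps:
x(N, y) = -8 - N (x(N, y) = -5 + (-3 - N) = -8 - N)
m(Y, b) = Y*(-3 + 6*b) (m(Y, b) = (-3 + 6*b)*Y = Y*(-3 + 6*b))
M(X) = -12 + 24*X (M(X) = 3*4*(-1 + 2*X) = -12 + 24*X)
1/t(M(x(0, -2)), -12) = 1/(-9 - (-12 + 24*(-8 - 1*0))) = 1/(-9 - (-12 + 24*(-8 + 0))) = 1/(-9 - (-12 + 24*(-8))) = 1/(-9 - (-12 - 192)) = 1/(-9 - 1*(-204)) = 1/(-9 + 204) = 1/195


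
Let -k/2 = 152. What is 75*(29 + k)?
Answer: -20625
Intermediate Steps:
k = -304 (k = -2*152 = -304)
75*(29 + k) = 75*(29 - 304) = 75*(-275) = -20625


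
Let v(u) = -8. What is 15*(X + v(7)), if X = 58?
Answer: 750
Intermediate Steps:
15*(X + v(7)) = 15*(58 - 8) = 15*50 = 750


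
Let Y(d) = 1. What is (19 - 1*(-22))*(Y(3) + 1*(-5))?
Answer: -164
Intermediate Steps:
(19 - 1*(-22))*(Y(3) + 1*(-5)) = (19 - 1*(-22))*(1 + 1*(-5)) = (19 + 22)*(1 - 5) = 41*(-4) = -164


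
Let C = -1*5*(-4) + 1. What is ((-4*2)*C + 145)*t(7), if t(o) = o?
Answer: -161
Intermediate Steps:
C = 21 (C = -5*(-4) + 1 = 20 + 1 = 21)
((-4*2)*C + 145)*t(7) = (-4*2*21 + 145)*7 = (-8*21 + 145)*7 = (-168 + 145)*7 = -23*7 = -161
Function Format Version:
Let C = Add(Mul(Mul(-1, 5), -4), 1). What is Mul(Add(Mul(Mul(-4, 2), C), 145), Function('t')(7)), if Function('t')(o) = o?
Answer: -161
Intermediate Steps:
C = 21 (C = Add(Mul(-5, -4), 1) = Add(20, 1) = 21)
Mul(Add(Mul(Mul(-4, 2), C), 145), Function('t')(7)) = Mul(Add(Mul(Mul(-4, 2), 21), 145), 7) = Mul(Add(Mul(-8, 21), 145), 7) = Mul(Add(-168, 145), 7) = Mul(-23, 7) = -161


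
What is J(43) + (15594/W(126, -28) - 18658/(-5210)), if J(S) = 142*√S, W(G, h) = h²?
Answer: 23968153/1021160 + 142*√43 ≈ 954.63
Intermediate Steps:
J(43) + (15594/W(126, -28) - 18658/(-5210)) = 142*√43 + (15594/((-28)²) - 18658/(-5210)) = 142*√43 + (15594/784 - 18658*(-1/5210)) = 142*√43 + (15594*(1/784) + 9329/2605) = 142*√43 + (7797/392 + 9329/2605) = 142*√43 + 23968153/1021160 = 23968153/1021160 + 142*√43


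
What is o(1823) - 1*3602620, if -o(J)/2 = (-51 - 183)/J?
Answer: -6567575792/1823 ≈ -3.6026e+6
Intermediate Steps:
o(J) = 468/J (o(J) = -2*(-51 - 183)/J = -(-468)/J = 468/J)
o(1823) - 1*3602620 = 468/1823 - 1*3602620 = 468*(1/1823) - 3602620 = 468/1823 - 3602620 = -6567575792/1823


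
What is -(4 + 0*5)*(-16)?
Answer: 64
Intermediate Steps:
-(4 + 0*5)*(-16) = -(4 + 0)*(-16) = -1*4*(-16) = -4*(-16) = 64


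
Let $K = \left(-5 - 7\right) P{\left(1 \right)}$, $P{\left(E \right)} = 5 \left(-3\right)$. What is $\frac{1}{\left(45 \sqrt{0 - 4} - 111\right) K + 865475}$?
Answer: $\frac{169099}{143024847005} - \frac{648 i}{28604969401} \approx 1.1823 \cdot 10^{-6} - 2.2653 \cdot 10^{-8} i$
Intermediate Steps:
$P{\left(E \right)} = -15$
$K = 180$ ($K = \left(-5 - 7\right) \left(-15\right) = \left(-12\right) \left(-15\right) = 180$)
$\frac{1}{\left(45 \sqrt{0 - 4} - 111\right) K + 865475} = \frac{1}{\left(45 \sqrt{0 - 4} - 111\right) 180 + 865475} = \frac{1}{\left(45 \sqrt{-4} - 111\right) 180 + 865475} = \frac{1}{\left(45 \cdot 2 i - 111\right) 180 + 865475} = \frac{1}{\left(90 i - 111\right) 180 + 865475} = \frac{1}{\left(-111 + 90 i\right) 180 + 865475} = \frac{1}{\left(-19980 + 16200 i\right) + 865475} = \frac{1}{845495 + 16200 i} = \frac{845495 - 16200 i}{715124235025}$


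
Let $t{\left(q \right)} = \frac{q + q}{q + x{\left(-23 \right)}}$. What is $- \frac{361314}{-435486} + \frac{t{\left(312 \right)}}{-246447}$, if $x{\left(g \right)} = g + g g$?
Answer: $\frac{2023287079655}{2438644736721} \approx 0.82968$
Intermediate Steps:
$x{\left(g \right)} = g + g^{2}$
$t{\left(q \right)} = \frac{2 q}{506 + q}$ ($t{\left(q \right)} = \frac{q + q}{q - 23 \left(1 - 23\right)} = \frac{2 q}{q - -506} = \frac{2 q}{q + 506} = \frac{2 q}{506 + q}$)
$- \frac{361314}{-435486} + \frac{t{\left(312 \right)}}{-246447} = - \frac{361314}{-435486} + \frac{2 \cdot 312 \frac{1}{506 + 312}}{-246447} = \left(-361314\right) \left(- \frac{1}{435486}\right) + 2 \cdot 312 \cdot \frac{1}{818} \left(- \frac{1}{246447}\right) = \frac{60219}{72581} + 2 \cdot 312 \cdot \frac{1}{818} \left(- \frac{1}{246447}\right) = \frac{60219}{72581} + \frac{312}{409} \left(- \frac{1}{246447}\right) = \frac{60219}{72581} - \frac{104}{33598941} = \frac{2023287079655}{2438644736721}$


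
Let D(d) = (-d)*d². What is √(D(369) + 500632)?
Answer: I*√49742777 ≈ 7052.9*I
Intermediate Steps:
D(d) = -d³
√(D(369) + 500632) = √(-1*369³ + 500632) = √(-1*50243409 + 500632) = √(-50243409 + 500632) = √(-49742777) = I*√49742777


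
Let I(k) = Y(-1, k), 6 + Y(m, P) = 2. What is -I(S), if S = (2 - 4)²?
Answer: 4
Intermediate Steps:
S = 4 (S = (-2)² = 4)
Y(m, P) = -4 (Y(m, P) = -6 + 2 = -4)
I(k) = -4
-I(S) = -1*(-4) = 4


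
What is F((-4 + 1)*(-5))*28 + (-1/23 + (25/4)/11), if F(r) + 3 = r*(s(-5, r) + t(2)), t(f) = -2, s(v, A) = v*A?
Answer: -32812557/1012 ≈ -32423.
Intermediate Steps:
s(v, A) = A*v
F(r) = -3 + r*(-2 - 5*r) (F(r) = -3 + r*(r*(-5) - 2) = -3 + r*(-5*r - 2) = -3 + r*(-2 - 5*r))
F((-4 + 1)*(-5))*28 + (-1/23 + (25/4)/11) = (-3 - 5*25*(-4 + 1)² - 2*(-4 + 1)*(-5))*28 + (-1/23 + (25/4)/11) = (-3 - 5*(-3*(-5))² - (-6)*(-5))*28 + (-1*1/23 + (25*(¼))*(1/11)) = (-3 - 5*15² - 2*15)*28 + (-1/23 + (25/4)*(1/11)) = (-3 - 5*225 - 30)*28 + (-1/23 + 25/44) = (-3 - 1125 - 30)*28 + 531/1012 = -1158*28 + 531/1012 = -32424 + 531/1012 = -32812557/1012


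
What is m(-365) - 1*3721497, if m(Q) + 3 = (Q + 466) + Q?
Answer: -3721764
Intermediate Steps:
m(Q) = 463 + 2*Q (m(Q) = -3 + ((Q + 466) + Q) = -3 + ((466 + Q) + Q) = -3 + (466 + 2*Q) = 463 + 2*Q)
m(-365) - 1*3721497 = (463 + 2*(-365)) - 1*3721497 = (463 - 730) - 3721497 = -267 - 3721497 = -3721764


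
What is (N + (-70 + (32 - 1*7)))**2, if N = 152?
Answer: 11449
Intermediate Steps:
(N + (-70 + (32 - 1*7)))**2 = (152 + (-70 + (32 - 1*7)))**2 = (152 + (-70 + (32 - 7)))**2 = (152 + (-70 + 25))**2 = (152 - 45)**2 = 107**2 = 11449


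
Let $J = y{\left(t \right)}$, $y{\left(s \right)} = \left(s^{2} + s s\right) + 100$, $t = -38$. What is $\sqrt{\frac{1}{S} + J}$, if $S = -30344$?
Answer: $\frac{\sqrt{687806469406}}{15172} \approx 54.663$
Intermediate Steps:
$y{\left(s \right)} = 100 + 2 s^{2}$ ($y{\left(s \right)} = \left(s^{2} + s^{2}\right) + 100 = 2 s^{2} + 100 = 100 + 2 s^{2}$)
$J = 2988$ ($J = 100 + 2 \left(-38\right)^{2} = 100 + 2 \cdot 1444 = 100 + 2888 = 2988$)
$\sqrt{\frac{1}{S} + J} = \sqrt{\frac{1}{-30344} + 2988} = \sqrt{- \frac{1}{30344} + 2988} = \sqrt{\frac{90667871}{30344}} = \frac{\sqrt{687806469406}}{15172}$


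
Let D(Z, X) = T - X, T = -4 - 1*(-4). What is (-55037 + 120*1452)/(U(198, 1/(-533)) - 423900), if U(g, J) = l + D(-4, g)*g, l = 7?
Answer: -119203/463097 ≈ -0.25740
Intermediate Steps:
T = 0 (T = -4 + 4 = 0)
D(Z, X) = -X (D(Z, X) = 0 - X = -X)
U(g, J) = 7 - g² (U(g, J) = 7 + (-g)*g = 7 - g²)
(-55037 + 120*1452)/(U(198, 1/(-533)) - 423900) = (-55037 + 120*1452)/((7 - 1*198²) - 423900) = (-55037 + 174240)/((7 - 1*39204) - 423900) = 119203/((7 - 39204) - 423900) = 119203/(-39197 - 423900) = 119203/(-463097) = 119203*(-1/463097) = -119203/463097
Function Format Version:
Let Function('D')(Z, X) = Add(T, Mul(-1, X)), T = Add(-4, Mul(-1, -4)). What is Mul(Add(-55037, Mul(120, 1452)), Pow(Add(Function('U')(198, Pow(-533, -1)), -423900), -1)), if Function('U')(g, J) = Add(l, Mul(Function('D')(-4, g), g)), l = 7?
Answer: Rational(-119203, 463097) ≈ -0.25740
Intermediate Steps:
T = 0 (T = Add(-4, 4) = 0)
Function('D')(Z, X) = Mul(-1, X) (Function('D')(Z, X) = Add(0, Mul(-1, X)) = Mul(-1, X))
Function('U')(g, J) = Add(7, Mul(-1, Pow(g, 2))) (Function('U')(g, J) = Add(7, Mul(Mul(-1, g), g)) = Add(7, Mul(-1, Pow(g, 2))))
Mul(Add(-55037, Mul(120, 1452)), Pow(Add(Function('U')(198, Pow(-533, -1)), -423900), -1)) = Mul(Add(-55037, Mul(120, 1452)), Pow(Add(Add(7, Mul(-1, Pow(198, 2))), -423900), -1)) = Mul(Add(-55037, 174240), Pow(Add(Add(7, Mul(-1, 39204)), -423900), -1)) = Mul(119203, Pow(Add(Add(7, -39204), -423900), -1)) = Mul(119203, Pow(Add(-39197, -423900), -1)) = Mul(119203, Pow(-463097, -1)) = Mul(119203, Rational(-1, 463097)) = Rational(-119203, 463097)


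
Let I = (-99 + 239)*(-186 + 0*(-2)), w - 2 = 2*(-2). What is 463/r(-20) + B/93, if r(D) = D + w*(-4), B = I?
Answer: -3823/12 ≈ -318.58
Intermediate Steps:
w = -2 (w = 2 + 2*(-2) = 2 - 4 = -2)
I = -26040 (I = 140*(-186 + 0) = 140*(-186) = -26040)
B = -26040
r(D) = 8 + D (r(D) = D - 2*(-4) = D + 8 = 8 + D)
463/r(-20) + B/93 = 463/(8 - 20) - 26040/93 = 463/(-12) - 26040*1/93 = 463*(-1/12) - 280 = -463/12 - 280 = -3823/12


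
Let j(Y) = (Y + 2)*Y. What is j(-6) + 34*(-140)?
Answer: -4736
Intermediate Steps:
j(Y) = Y*(2 + Y) (j(Y) = (2 + Y)*Y = Y*(2 + Y))
j(-6) + 34*(-140) = -6*(2 - 6) + 34*(-140) = -6*(-4) - 4760 = 24 - 4760 = -4736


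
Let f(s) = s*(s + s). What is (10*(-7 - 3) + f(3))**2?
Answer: 6724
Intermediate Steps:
f(s) = 2*s**2 (f(s) = s*(2*s) = 2*s**2)
(10*(-7 - 3) + f(3))**2 = (10*(-7 - 3) + 2*3**2)**2 = (10*(-10) + 2*9)**2 = (-100 + 18)**2 = (-82)**2 = 6724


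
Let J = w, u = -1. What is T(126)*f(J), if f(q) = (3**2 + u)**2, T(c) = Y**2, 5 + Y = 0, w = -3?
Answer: 1600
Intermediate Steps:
J = -3
Y = -5 (Y = -5 + 0 = -5)
T(c) = 25 (T(c) = (-5)**2 = 25)
f(q) = 64 (f(q) = (3**2 - 1)**2 = (9 - 1)**2 = 8**2 = 64)
T(126)*f(J) = 25*64 = 1600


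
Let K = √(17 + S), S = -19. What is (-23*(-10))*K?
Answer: 230*I*√2 ≈ 325.27*I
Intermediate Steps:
K = I*√2 (K = √(17 - 19) = √(-2) = I*√2 ≈ 1.4142*I)
(-23*(-10))*K = (-23*(-10))*(I*√2) = 230*(I*√2) = 230*I*√2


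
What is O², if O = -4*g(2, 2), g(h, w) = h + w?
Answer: 256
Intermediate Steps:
O = -16 (O = -4*(2 + 2) = -4*4 = -16)
O² = (-16)² = 256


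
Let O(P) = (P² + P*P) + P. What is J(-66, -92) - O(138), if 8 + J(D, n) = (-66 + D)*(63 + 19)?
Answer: -49058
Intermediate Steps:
O(P) = P + 2*P² (O(P) = (P² + P²) + P = 2*P² + P = P + 2*P²)
J(D, n) = -5420 + 82*D (J(D, n) = -8 + (-66 + D)*(63 + 19) = -8 + (-66 + D)*82 = -8 + (-5412 + 82*D) = -5420 + 82*D)
J(-66, -92) - O(138) = (-5420 + 82*(-66)) - 138*(1 + 2*138) = (-5420 - 5412) - 138*(1 + 276) = -10832 - 138*277 = -10832 - 1*38226 = -10832 - 38226 = -49058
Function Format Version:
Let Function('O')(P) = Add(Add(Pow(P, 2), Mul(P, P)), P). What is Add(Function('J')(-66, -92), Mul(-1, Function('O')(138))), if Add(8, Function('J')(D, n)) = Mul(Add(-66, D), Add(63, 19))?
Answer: -49058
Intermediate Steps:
Function('O')(P) = Add(P, Mul(2, Pow(P, 2))) (Function('O')(P) = Add(Add(Pow(P, 2), Pow(P, 2)), P) = Add(Mul(2, Pow(P, 2)), P) = Add(P, Mul(2, Pow(P, 2))))
Function('J')(D, n) = Add(-5420, Mul(82, D)) (Function('J')(D, n) = Add(-8, Mul(Add(-66, D), Add(63, 19))) = Add(-8, Mul(Add(-66, D), 82)) = Add(-8, Add(-5412, Mul(82, D))) = Add(-5420, Mul(82, D)))
Add(Function('J')(-66, -92), Mul(-1, Function('O')(138))) = Add(Add(-5420, Mul(82, -66)), Mul(-1, Mul(138, Add(1, Mul(2, 138))))) = Add(Add(-5420, -5412), Mul(-1, Mul(138, Add(1, 276)))) = Add(-10832, Mul(-1, Mul(138, 277))) = Add(-10832, Mul(-1, 38226)) = Add(-10832, -38226) = -49058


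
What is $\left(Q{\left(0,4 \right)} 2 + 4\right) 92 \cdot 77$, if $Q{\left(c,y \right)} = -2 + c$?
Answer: $0$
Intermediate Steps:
$\left(Q{\left(0,4 \right)} 2 + 4\right) 92 \cdot 77 = \left(\left(-2 + 0\right) 2 + 4\right) 92 \cdot 77 = \left(\left(-2\right) 2 + 4\right) 92 \cdot 77 = \left(-4 + 4\right) 92 \cdot 77 = 0 \cdot 92 \cdot 77 = 0 \cdot 77 = 0$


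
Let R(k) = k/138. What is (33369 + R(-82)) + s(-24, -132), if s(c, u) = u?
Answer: 2293312/69 ≈ 33236.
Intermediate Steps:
R(k) = k/138 (R(k) = k*(1/138) = k/138)
(33369 + R(-82)) + s(-24, -132) = (33369 + (1/138)*(-82)) - 132 = (33369 - 41/69) - 132 = 2302420/69 - 132 = 2293312/69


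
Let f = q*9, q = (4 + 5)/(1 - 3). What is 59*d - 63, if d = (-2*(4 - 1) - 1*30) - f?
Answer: 405/2 ≈ 202.50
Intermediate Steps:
q = -9/2 (q = 9/(-2) = 9*(-½) = -9/2 ≈ -4.5000)
f = -81/2 (f = -9/2*9 = -81/2 ≈ -40.500)
d = 9/2 (d = (-2*(4 - 1) - 1*30) - 1*(-81/2) = (-2*3 - 30) + 81/2 = (-6 - 30) + 81/2 = -36 + 81/2 = 9/2 ≈ 4.5000)
59*d - 63 = 59*(9/2) - 63 = 531/2 - 63 = 405/2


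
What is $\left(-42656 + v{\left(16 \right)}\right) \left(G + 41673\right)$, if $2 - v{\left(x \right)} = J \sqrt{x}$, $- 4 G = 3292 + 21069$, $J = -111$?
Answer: $- \frac{3003895755}{2} \approx -1.5019 \cdot 10^{9}$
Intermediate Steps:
$G = - \frac{24361}{4}$ ($G = - \frac{3292 + 21069}{4} = \left(- \frac{1}{4}\right) 24361 = - \frac{24361}{4} \approx -6090.3$)
$v{\left(x \right)} = 2 + 111 \sqrt{x}$ ($v{\left(x \right)} = 2 - - 111 \sqrt{x} = 2 + 111 \sqrt{x}$)
$\left(-42656 + v{\left(16 \right)}\right) \left(G + 41673\right) = \left(-42656 + \left(2 + 111 \sqrt{16}\right)\right) \left(- \frac{24361}{4} + 41673\right) = \left(-42656 + \left(2 + 111 \cdot 4\right)\right) \frac{142331}{4} = \left(-42656 + \left(2 + 444\right)\right) \frac{142331}{4} = \left(-42656 + 446\right) \frac{142331}{4} = \left(-42210\right) \frac{142331}{4} = - \frac{3003895755}{2}$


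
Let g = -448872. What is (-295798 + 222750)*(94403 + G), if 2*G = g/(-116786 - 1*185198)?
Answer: -65077595727607/9437 ≈ -6.8960e+9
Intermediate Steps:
G = 56109/75496 (G = (-448872/(-116786 - 1*185198))/2 = (-448872/(-116786 - 185198))/2 = (-448872/(-301984))/2 = (-448872*(-1/301984))/2 = (½)*(56109/37748) = 56109/75496 ≈ 0.74321)
(-295798 + 222750)*(94403 + G) = (-295798 + 222750)*(94403 + 56109/75496) = -73048*7127104997/75496 = -65077595727607/9437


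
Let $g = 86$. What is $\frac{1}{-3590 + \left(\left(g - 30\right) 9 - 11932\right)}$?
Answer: $- \frac{1}{15018} \approx -6.6587 \cdot 10^{-5}$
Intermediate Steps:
$\frac{1}{-3590 + \left(\left(g - 30\right) 9 - 11932\right)} = \frac{1}{-3590 - \left(11932 - \left(86 - 30\right) 9\right)} = \frac{1}{-3590 + \left(56 \cdot 9 - 11932\right)} = \frac{1}{-3590 + \left(504 - 11932\right)} = \frac{1}{-3590 - 11428} = \frac{1}{-15018} = - \frac{1}{15018}$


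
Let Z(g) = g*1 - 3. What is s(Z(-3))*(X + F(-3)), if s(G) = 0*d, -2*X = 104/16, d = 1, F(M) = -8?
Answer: 0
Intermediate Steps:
X = -13/4 (X = -52/16 = -½*13/2 = -13/4 ≈ -3.2500)
Z(g) = -3 + g (Z(g) = g - 3 = -3 + g)
s(G) = 0 (s(G) = 0*1 = 0)
s(Z(-3))*(X + F(-3)) = 0*(-13/4 - 8) = 0*(-45/4) = 0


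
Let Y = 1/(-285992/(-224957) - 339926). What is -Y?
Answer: 224957/76468447190 ≈ 2.9418e-6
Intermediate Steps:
Y = -224957/76468447190 (Y = 1/(-285992*(-1/224957) - 339926) = 1/(285992/224957 - 339926) = 1/(-76468447190/224957) = -224957/76468447190 ≈ -2.9418e-6)
-Y = -1*(-224957/76468447190) = 224957/76468447190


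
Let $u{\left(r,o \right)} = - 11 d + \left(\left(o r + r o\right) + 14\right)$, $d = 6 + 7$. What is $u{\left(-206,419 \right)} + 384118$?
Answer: $211361$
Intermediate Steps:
$d = 13$
$u{\left(r,o \right)} = -129 + 2 o r$ ($u{\left(r,o \right)} = \left(-11\right) 13 + \left(\left(o r + r o\right) + 14\right) = -143 + \left(\left(o r + o r\right) + 14\right) = -143 + \left(2 o r + 14\right) = -143 + \left(14 + 2 o r\right) = -129 + 2 o r$)
$u{\left(-206,419 \right)} + 384118 = \left(-129 + 2 \cdot 419 \left(-206\right)\right) + 384118 = \left(-129 - 172628\right) + 384118 = -172757 + 384118 = 211361$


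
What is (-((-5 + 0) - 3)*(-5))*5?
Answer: -200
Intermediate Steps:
(-((-5 + 0) - 3)*(-5))*5 = (-(-5 - 3)*(-5))*5 = (-1*(-8)*(-5))*5 = (8*(-5))*5 = -40*5 = -200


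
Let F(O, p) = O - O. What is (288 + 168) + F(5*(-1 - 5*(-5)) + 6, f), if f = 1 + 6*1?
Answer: 456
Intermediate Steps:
f = 7 (f = 1 + 6 = 7)
F(O, p) = 0
(288 + 168) + F(5*(-1 - 5*(-5)) + 6, f) = (288 + 168) + 0 = 456 + 0 = 456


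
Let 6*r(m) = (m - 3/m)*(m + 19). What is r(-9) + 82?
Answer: 608/9 ≈ 67.556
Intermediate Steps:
r(m) = (19 + m)*(m - 3/m)/6 (r(m) = ((m - 3/m)*(m + 19))/6 = ((m - 3/m)*(19 + m))/6 = ((19 + m)*(m - 3/m))/6 = (19 + m)*(m - 3/m)/6)
r(-9) + 82 = (1/6)*(-57 - 9*(-3 + (-9)**2 + 19*(-9)))/(-9) + 82 = (1/6)*(-1/9)*(-57 - 9*(-3 + 81 - 171)) + 82 = (1/6)*(-1/9)*(-57 - 9*(-93)) + 82 = (1/6)*(-1/9)*(-57 + 837) + 82 = (1/6)*(-1/9)*780 + 82 = -130/9 + 82 = 608/9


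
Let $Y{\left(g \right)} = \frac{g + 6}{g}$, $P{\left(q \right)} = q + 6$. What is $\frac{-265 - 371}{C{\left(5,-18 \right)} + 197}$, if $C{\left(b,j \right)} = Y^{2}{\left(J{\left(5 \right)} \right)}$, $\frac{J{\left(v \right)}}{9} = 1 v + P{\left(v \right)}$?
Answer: $- \frac{366336}{114097} \approx -3.2107$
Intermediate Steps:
$P{\left(q \right)} = 6 + q$
$J{\left(v \right)} = 54 + 18 v$ ($J{\left(v \right)} = 9 \left(1 v + \left(6 + v\right)\right) = 9 \left(v + \left(6 + v\right)\right) = 9 \left(6 + 2 v\right) = 54 + 18 v$)
$Y{\left(g \right)} = \frac{6 + g}{g}$
$C{\left(b,j \right)} = \frac{625}{576}$ ($C{\left(b,j \right)} = \left(\frac{6 + \left(54 + 18 \cdot 5\right)}{54 + 18 \cdot 5}\right)^{2} = \left(\frac{6 + \left(54 + 90\right)}{54 + 90}\right)^{2} = \left(\frac{6 + 144}{144}\right)^{2} = \left(\frac{1}{144} \cdot 150\right)^{2} = \left(\frac{25}{24}\right)^{2} = \frac{625}{576}$)
$\frac{-265 - 371}{C{\left(5,-18 \right)} + 197} = \frac{-265 - 371}{\frac{625}{576} + 197} = - \frac{636}{\frac{114097}{576}} = \left(-636\right) \frac{576}{114097} = - \frac{366336}{114097}$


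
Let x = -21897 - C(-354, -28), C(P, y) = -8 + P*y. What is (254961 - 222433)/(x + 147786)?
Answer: 32528/115985 ≈ 0.28045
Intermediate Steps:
x = -31801 (x = -21897 - (-8 - 354*(-28)) = -21897 - (-8 + 9912) = -21897 - 1*9904 = -21897 - 9904 = -31801)
(254961 - 222433)/(x + 147786) = (254961 - 222433)/(-31801 + 147786) = 32528/115985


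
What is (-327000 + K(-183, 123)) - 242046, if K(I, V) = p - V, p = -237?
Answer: -569406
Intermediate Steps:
K(I, V) = -237 - V
(-327000 + K(-183, 123)) - 242046 = (-327000 + (-237 - 1*123)) - 242046 = (-327000 + (-237 - 123)) - 242046 = (-327000 - 360) - 242046 = -327360 - 242046 = -569406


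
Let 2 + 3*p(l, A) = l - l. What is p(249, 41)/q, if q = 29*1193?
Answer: -2/103791 ≈ -1.9270e-5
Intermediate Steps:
p(l, A) = -⅔ (p(l, A) = -⅔ + (l - l)/3 = -⅔ + (⅓)*0 = -⅔ + 0 = -⅔)
q = 34597
p(249, 41)/q = -⅔/34597 = -⅔*1/34597 = -2/103791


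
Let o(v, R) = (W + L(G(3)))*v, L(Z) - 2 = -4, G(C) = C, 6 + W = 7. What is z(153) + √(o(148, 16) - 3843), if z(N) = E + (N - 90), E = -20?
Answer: 43 + I*√3991 ≈ 43.0 + 63.174*I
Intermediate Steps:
W = 1 (W = -6 + 7 = 1)
L(Z) = -2 (L(Z) = 2 - 4 = -2)
z(N) = -110 + N (z(N) = -20 + (N - 90) = -20 + (-90 + N) = -110 + N)
o(v, R) = -v (o(v, R) = (1 - 2)*v = -v)
z(153) + √(o(148, 16) - 3843) = (-110 + 153) + √(-1*148 - 3843) = 43 + √(-148 - 3843) = 43 + √(-3991) = 43 + I*√3991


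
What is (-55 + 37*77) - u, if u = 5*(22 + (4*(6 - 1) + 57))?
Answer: 2299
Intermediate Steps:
u = 495 (u = 5*(22 + (4*5 + 57)) = 5*(22 + (20 + 57)) = 5*(22 + 77) = 5*99 = 495)
(-55 + 37*77) - u = (-55 + 37*77) - 1*495 = (-55 + 2849) - 495 = 2794 - 495 = 2299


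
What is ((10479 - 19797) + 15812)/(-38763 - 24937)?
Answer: -3247/31850 ≈ -0.10195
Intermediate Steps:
((10479 - 19797) + 15812)/(-38763 - 24937) = (-9318 + 15812)/(-63700) = 6494*(-1/63700) = -3247/31850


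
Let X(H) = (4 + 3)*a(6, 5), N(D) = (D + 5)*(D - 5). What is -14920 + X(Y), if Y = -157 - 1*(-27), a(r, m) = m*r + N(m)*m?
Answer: -14710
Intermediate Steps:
N(D) = (-5 + D)*(5 + D) (N(D) = (5 + D)*(-5 + D) = (-5 + D)*(5 + D))
a(r, m) = m*r + m*(-25 + m**2) (a(r, m) = m*r + (-25 + m**2)*m = m*r + m*(-25 + m**2))
Y = -130 (Y = -157 + 27 = -130)
X(H) = 210 (X(H) = (4 + 3)*(5*(-25 + 6 + 5**2)) = 7*(5*(-25 + 6 + 25)) = 7*(5*6) = 7*30 = 210)
-14920 + X(Y) = -14920 + 210 = -14710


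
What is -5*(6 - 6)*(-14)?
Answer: 0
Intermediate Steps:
-5*(6 - 6)*(-14) = -5*0*(-14) = 0*(-14) = 0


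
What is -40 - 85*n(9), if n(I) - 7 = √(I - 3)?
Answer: -635 - 85*√6 ≈ -843.21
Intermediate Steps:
n(I) = 7 + √(-3 + I) (n(I) = 7 + √(I - 3) = 7 + √(-3 + I))
-40 - 85*n(9) = -40 - 85*(7 + √(-3 + 9)) = -40 - 85*(7 + √6) = -40 + (-595 - 85*√6) = -635 - 85*√6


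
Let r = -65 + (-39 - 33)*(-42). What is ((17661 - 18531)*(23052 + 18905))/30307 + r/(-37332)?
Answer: -1362804368293/1131420924 ≈ -1204.5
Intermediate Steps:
r = 2959 (r = -65 - 72*(-42) = -65 + 3024 = 2959)
((17661 - 18531)*(23052 + 18905))/30307 + r/(-37332) = ((17661 - 18531)*(23052 + 18905))/30307 + 2959/(-37332) = -870*41957*(1/30307) + 2959*(-1/37332) = -36502590*1/30307 - 2959/37332 = -36502590/30307 - 2959/37332 = -1362804368293/1131420924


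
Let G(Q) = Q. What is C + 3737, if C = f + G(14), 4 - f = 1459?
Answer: 2296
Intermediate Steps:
f = -1455 (f = 4 - 1*1459 = 4 - 1459 = -1455)
C = -1441 (C = -1455 + 14 = -1441)
C + 3737 = -1441 + 3737 = 2296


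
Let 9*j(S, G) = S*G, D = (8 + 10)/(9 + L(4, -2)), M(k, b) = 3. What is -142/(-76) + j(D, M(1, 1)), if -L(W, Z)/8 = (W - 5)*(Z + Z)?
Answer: 1405/874 ≈ 1.6076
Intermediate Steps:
L(W, Z) = -16*Z*(-5 + W) (L(W, Z) = -8*(W - 5)*(Z + Z) = -8*(-5 + W)*2*Z = -16*Z*(-5 + W))
D = -18/23 (D = (8 + 10)/(9 + 16*(-2)*(5 - 1*4)) = 18/(9 + 16*(-2)*(5 - 4)) = 18/(9 + 16*(-2)*1) = 18/(9 - 32) = 18/(-23) = 18*(-1/23) = -18/23 ≈ -0.78261)
j(S, G) = G*S/9 (j(S, G) = (S*G)/9 = (G*S)/9 = G*S/9)
-142/(-76) + j(D, M(1, 1)) = -142/(-76) + (⅑)*3*(-18/23) = -142*(-1/76) - 6/23 = 71/38 - 6/23 = 1405/874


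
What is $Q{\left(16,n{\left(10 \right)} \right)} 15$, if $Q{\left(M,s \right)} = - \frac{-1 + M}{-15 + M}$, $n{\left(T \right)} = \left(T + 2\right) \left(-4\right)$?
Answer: $-225$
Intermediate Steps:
$n{\left(T \right)} = -8 - 4 T$ ($n{\left(T \right)} = \left(2 + T\right) \left(-4\right) = -8 - 4 T$)
$Q{\left(M,s \right)} = - \frac{-1 + M}{-15 + M}$
$Q{\left(16,n{\left(10 \right)} \right)} 15 = \frac{1 - 16}{-15 + 16} \cdot 15 = \frac{1 - 16}{1} \cdot 15 = 1 \left(-15\right) 15 = \left(-15\right) 15 = -225$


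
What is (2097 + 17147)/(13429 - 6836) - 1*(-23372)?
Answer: 154110840/6593 ≈ 23375.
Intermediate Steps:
(2097 + 17147)/(13429 - 6836) - 1*(-23372) = 19244/6593 + 23372 = 154110840/6593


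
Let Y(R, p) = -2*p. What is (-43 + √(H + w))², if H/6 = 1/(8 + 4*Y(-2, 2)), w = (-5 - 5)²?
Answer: (86 - √397)²/4 ≈ 1091.5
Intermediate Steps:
w = 100 (w = (-10)² = 100)
H = -¾ (H = 6/(8 + 4*(-2*2)) = 6/(8 + 4*(-4)) = 6/(8 - 16) = 6/(-8) = 6*(-⅛) = -¾ ≈ -0.75000)
(-43 + √(H + w))² = (-43 + √(-¾ + 100))² = (-43 + √(397/4))² = (-43 + √397/2)²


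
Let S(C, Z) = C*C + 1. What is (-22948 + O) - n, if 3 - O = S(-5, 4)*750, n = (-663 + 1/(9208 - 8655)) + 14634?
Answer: -31198049/553 ≈ -56416.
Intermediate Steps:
S(C, Z) = 1 + C**2 (S(C, Z) = C**2 + 1 = 1 + C**2)
n = 7725964/553 (n = (-663 + 1/553) + 14634 = -366638/553 + 14634 = 7725964/553 ≈ 13971.)
O = -19497 (O = 3 - (1 + (-5)**2)*750 = 3 - (1 + 25)*750 = 3 - 26*750 = 3 - 1*19500 = 3 - 19500 = -19497)
(-22948 + O) - n = (-22948 - 19497) - 1*7725964/553 = -42445 - 7725964/553 = -31198049/553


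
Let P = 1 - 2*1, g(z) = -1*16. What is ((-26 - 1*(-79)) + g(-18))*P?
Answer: -37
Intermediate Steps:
g(z) = -16
P = -1 (P = 1 - 2 = -1)
((-26 - 1*(-79)) + g(-18))*P = ((-26 - 1*(-79)) - 16)*(-1) = ((-26 + 79) - 16)*(-1) = (53 - 16)*(-1) = 37*(-1) = -37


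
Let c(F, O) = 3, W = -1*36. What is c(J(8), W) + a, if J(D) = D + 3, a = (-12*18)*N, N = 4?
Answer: -861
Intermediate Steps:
a = -864 (a = -12*18*4 = -216*4 = -864)
J(D) = 3 + D
W = -36
c(J(8), W) + a = 3 - 864 = -861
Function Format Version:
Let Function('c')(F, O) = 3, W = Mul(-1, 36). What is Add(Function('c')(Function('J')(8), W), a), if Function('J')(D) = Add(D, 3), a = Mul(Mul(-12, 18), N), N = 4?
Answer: -861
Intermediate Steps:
a = -864 (a = Mul(Mul(-12, 18), 4) = Mul(-216, 4) = -864)
Function('J')(D) = Add(3, D)
W = -36
Add(Function('c')(Function('J')(8), W), a) = Add(3, -864) = -861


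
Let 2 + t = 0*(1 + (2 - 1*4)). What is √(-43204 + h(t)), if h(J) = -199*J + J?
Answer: 2*I*√10702 ≈ 206.9*I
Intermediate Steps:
t = -2 (t = -2 + 0*(1 + (2 - 1*4)) = -2 + 0*(1 + (2 - 4)) = -2 + 0*(1 - 2) = -2 + 0*(-1) = -2 + 0 = -2)
h(J) = -198*J
√(-43204 + h(t)) = √(-43204 - 198*(-2)) = √(-43204 + 396) = √(-42808) = 2*I*√10702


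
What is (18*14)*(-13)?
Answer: -3276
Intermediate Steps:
(18*14)*(-13) = 252*(-13) = -3276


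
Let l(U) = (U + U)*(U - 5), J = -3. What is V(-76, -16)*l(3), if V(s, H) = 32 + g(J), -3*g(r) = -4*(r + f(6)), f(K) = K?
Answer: -432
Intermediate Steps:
g(r) = 8 + 4*r/3 (g(r) = -(-4)*(r + 6)/3 = -(-4)*(6 + r)/3 = -(-24 - 4*r)/3 = 8 + 4*r/3)
l(U) = 2*U*(-5 + U) (l(U) = (2*U)*(-5 + U) = 2*U*(-5 + U))
V(s, H) = 36 (V(s, H) = 32 + (8 + (4/3)*(-3)) = 32 + (8 - 4) = 32 + 4 = 36)
V(-76, -16)*l(3) = 36*(2*3*(-5 + 3)) = 36*(2*3*(-2)) = 36*(-12) = -432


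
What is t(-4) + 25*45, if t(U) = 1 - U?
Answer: 1130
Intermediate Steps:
t(-4) + 25*45 = (1 - 1*(-4)) + 25*45 = (1 + 4) + 1125 = 5 + 1125 = 1130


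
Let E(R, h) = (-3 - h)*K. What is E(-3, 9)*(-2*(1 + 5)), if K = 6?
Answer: 864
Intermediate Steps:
E(R, h) = -18 - 6*h (E(R, h) = (-3 - h)*6 = -18 - 6*h)
E(-3, 9)*(-2*(1 + 5)) = (-18 - 6*9)*(-2*(1 + 5)) = (-18 - 54)*(-2*6) = -72*(-12) = 864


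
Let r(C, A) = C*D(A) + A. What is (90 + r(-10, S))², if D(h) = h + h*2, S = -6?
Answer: 69696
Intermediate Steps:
D(h) = 3*h (D(h) = h + 2*h = 3*h)
r(C, A) = A + 3*A*C (r(C, A) = C*(3*A) + A = 3*A*C + A = A + 3*A*C)
(90 + r(-10, S))² = (90 - 6*(1 + 3*(-10)))² = (90 - 6*(1 - 30))² = (90 - 6*(-29))² = (90 + 174)² = 264² = 69696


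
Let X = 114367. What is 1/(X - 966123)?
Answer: -1/851756 ≈ -1.1740e-6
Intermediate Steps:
1/(X - 966123) = 1/(114367 - 966123) = 1/(-851756) = -1/851756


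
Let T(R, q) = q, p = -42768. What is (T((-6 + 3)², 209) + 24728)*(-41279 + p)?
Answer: -2095880039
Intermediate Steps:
(T((-6 + 3)², 209) + 24728)*(-41279 + p) = (209 + 24728)*(-41279 - 42768) = 24937*(-84047) = -2095880039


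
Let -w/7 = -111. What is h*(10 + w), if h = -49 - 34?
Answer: -65321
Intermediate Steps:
w = 777 (w = -7*(-111) = 777)
h = -83
h*(10 + w) = -83*(10 + 777) = -83*787 = -65321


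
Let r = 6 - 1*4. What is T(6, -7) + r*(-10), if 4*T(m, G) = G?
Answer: -87/4 ≈ -21.750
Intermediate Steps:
r = 2 (r = 6 - 4 = 2)
T(m, G) = G/4
T(6, -7) + r*(-10) = (1/4)*(-7) + 2*(-10) = -7/4 - 20 = -87/4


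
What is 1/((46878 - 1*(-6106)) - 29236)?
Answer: 1/23748 ≈ 4.2109e-5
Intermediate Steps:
1/((46878 - 1*(-6106)) - 29236) = 1/((46878 + 6106) - 29236) = 1/(52984 - 29236) = 1/23748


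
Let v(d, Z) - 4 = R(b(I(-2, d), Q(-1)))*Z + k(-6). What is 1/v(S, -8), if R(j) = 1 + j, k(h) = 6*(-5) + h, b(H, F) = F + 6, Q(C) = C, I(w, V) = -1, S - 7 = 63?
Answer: -1/80 ≈ -0.012500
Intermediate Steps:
S = 70 (S = 7 + 63 = 70)
b(H, F) = 6 + F
k(h) = -30 + h
v(d, Z) = -32 + 6*Z (v(d, Z) = 4 + ((1 + (6 - 1))*Z + (-30 - 6)) = 4 + ((1 + 5)*Z - 36) = 4 + (6*Z - 36) = 4 + (-36 + 6*Z) = -32 + 6*Z)
1/v(S, -8) = 1/(-32 + 6*(-8)) = 1/(-32 - 48) = 1/(-80) = -1/80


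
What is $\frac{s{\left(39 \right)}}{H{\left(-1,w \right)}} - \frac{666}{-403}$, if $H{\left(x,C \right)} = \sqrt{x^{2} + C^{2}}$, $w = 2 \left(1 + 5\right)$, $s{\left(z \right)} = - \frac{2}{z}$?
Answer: $\frac{666}{403} - \frac{2 \sqrt{145}}{5655} \approx 1.6483$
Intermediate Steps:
$w = 12$ ($w = 2 \cdot 6 = 12$)
$H{\left(x,C \right)} = \sqrt{C^{2} + x^{2}}$
$\frac{s{\left(39 \right)}}{H{\left(-1,w \right)}} - \frac{666}{-403} = \frac{\left(-2\right) \frac{1}{39}}{\sqrt{12^{2} + \left(-1\right)^{2}}} - \frac{666}{-403} = \frac{\left(-2\right) \frac{1}{39}}{\sqrt{144 + 1}} - - \frac{666}{403} = - \frac{2}{39 \sqrt{145}} + \frac{666}{403} = - \frac{2 \frac{\sqrt{145}}{145}}{39} + \frac{666}{403} = - \frac{2 \sqrt{145}}{5655} + \frac{666}{403} = \frac{666}{403} - \frac{2 \sqrt{145}}{5655}$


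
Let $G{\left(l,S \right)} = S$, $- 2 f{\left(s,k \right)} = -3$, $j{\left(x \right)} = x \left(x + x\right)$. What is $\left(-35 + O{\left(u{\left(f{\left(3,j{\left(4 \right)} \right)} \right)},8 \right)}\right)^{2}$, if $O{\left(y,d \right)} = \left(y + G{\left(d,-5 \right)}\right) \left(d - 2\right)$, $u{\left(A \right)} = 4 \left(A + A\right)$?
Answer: $49$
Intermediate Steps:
$j{\left(x \right)} = 2 x^{2}$ ($j{\left(x \right)} = x 2 x = 2 x^{2}$)
$f{\left(s,k \right)} = \frac{3}{2}$ ($f{\left(s,k \right)} = \left(- \frac{1}{2}\right) \left(-3\right) = \frac{3}{2}$)
$u{\left(A \right)} = 8 A$ ($u{\left(A \right)} = 4 \cdot 2 A = 8 A$)
$O{\left(y,d \right)} = \left(-5 + y\right) \left(-2 + d\right)$ ($O{\left(y,d \right)} = \left(y - 5\right) \left(d - 2\right) = \left(-5 + y\right) \left(-2 + d\right)$)
$\left(-35 + O{\left(u{\left(f{\left(3,j{\left(4 \right)} \right)} \right)},8 \right)}\right)^{2} = \left(-35 + \left(10 - 40 - 2 \cdot 8 \cdot \frac{3}{2} + 8 \cdot 8 \cdot \frac{3}{2}\right)\right)^{2} = \left(-35 + \left(10 - 40 - 24 + 8 \cdot 12\right)\right)^{2} = \left(-35 + \left(10 - 40 - 24 + 96\right)\right)^{2} = \left(-35 + 42\right)^{2} = 7^{2} = 49$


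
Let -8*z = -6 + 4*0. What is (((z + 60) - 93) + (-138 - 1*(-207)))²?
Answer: 21609/16 ≈ 1350.6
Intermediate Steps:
z = ¾ (z = -(-6 + 4*0)/8 = -(-6 + 0)/8 = -⅛*(-6) = ¾ ≈ 0.75000)
(((z + 60) - 93) + (-138 - 1*(-207)))² = (((¾ + 60) - 93) + (-138 - 1*(-207)))² = ((243/4 - 93) + (-138 + 207))² = (-129/4 + 69)² = (147/4)² = 21609/16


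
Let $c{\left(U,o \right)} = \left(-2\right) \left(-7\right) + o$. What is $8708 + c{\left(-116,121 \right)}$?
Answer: $8843$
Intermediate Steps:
$c{\left(U,o \right)} = 14 + o$
$8708 + c{\left(-116,121 \right)} = 8708 + \left(14 + 121\right) = 8708 + 135 = 8843$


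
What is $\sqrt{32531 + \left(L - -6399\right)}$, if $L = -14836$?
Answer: $\sqrt{24094} \approx 155.22$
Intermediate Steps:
$\sqrt{32531 + \left(L - -6399\right)} = \sqrt{32531 - 8437} = \sqrt{24094}$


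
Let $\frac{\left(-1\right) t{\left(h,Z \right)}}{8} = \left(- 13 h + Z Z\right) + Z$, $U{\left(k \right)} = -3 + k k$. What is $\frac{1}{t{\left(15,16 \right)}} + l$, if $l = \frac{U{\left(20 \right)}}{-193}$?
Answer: $- \frac{244745}{118888} \approx -2.0586$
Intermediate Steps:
$U{\left(k \right)} = -3 + k^{2}$
$t{\left(h,Z \right)} = - 8 Z - 8 Z^{2} + 104 h$ ($t{\left(h,Z \right)} = - 8 \left(\left(- 13 h + Z Z\right) + Z\right) = - 8 \left(\left(- 13 h + Z^{2}\right) + Z\right) = - 8 \left(\left(Z^{2} - 13 h\right) + Z\right) = - 8 \left(Z + Z^{2} - 13 h\right) = - 8 Z - 8 Z^{2} + 104 h$)
$l = - \frac{397}{193}$ ($l = \frac{-3 + 20^{2}}{-193} = \left(-3 + 400\right) \left(- \frac{1}{193}\right) = 397 \left(- \frac{1}{193}\right) = - \frac{397}{193} \approx -2.057$)
$\frac{1}{t{\left(15,16 \right)}} + l = \frac{1}{\left(-8\right) 16 - 8 \cdot 16^{2} + 104 \cdot 15} - \frac{397}{193} = \frac{1}{-128 - 2048 + 1560} - \frac{397}{193} = \frac{1}{-616} - \frac{397}{193} = - \frac{1}{616} - \frac{397}{193} = - \frac{244745}{118888}$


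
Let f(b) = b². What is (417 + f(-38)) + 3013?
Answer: 4874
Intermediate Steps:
(417 + f(-38)) + 3013 = (417 + (-38)²) + 3013 = (417 + 1444) + 3013 = 1861 + 3013 = 4874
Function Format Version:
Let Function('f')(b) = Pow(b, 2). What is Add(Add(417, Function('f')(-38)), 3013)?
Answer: 4874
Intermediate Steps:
Add(Add(417, Function('f')(-38)), 3013) = Add(Add(417, Pow(-38, 2)), 3013) = Add(Add(417, 1444), 3013) = Add(1861, 3013) = 4874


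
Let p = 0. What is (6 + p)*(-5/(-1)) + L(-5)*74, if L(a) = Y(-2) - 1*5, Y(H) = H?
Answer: -488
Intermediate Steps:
L(a) = -7 (L(a) = -2 - 1*5 = -2 - 5 = -7)
(6 + p)*(-5/(-1)) + L(-5)*74 = (6 + 0)*(-5/(-1)) - 7*74 = 6*(-5*(-1)) - 518 = 6*5 - 518 = 30 - 518 = -488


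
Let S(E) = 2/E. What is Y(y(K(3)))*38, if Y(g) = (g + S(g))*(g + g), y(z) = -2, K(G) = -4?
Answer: 456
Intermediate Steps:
Y(g) = 2*g*(g + 2/g) (Y(g) = (g + 2/g)*(g + g) = (g + 2/g)*(2*g) = 2*g*(g + 2/g))
Y(y(K(3)))*38 = (4 + 2*(-2)²)*38 = (4 + 2*4)*38 = (4 + 8)*38 = 12*38 = 456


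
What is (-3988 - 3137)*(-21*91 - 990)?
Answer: 20669625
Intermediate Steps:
(-3988 - 3137)*(-21*91 - 990) = -7125*(-1911 - 990) = -7125*(-2901) = 20669625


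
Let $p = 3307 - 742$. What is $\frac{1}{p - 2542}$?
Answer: $\frac{1}{23} \approx 0.043478$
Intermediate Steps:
$p = 2565$ ($p = 3307 - 742 = 2565$)
$\frac{1}{p - 2542} = \frac{1}{2565 - 2542} = \frac{1}{23}$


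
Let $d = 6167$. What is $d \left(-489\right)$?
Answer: $-3015663$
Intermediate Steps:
$d \left(-489\right) = 6167 \left(-489\right) = -3015663$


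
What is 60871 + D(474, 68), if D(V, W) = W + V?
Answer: 61413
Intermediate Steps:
D(V, W) = V + W
60871 + D(474, 68) = 60871 + (474 + 68) = 60871 + 542 = 61413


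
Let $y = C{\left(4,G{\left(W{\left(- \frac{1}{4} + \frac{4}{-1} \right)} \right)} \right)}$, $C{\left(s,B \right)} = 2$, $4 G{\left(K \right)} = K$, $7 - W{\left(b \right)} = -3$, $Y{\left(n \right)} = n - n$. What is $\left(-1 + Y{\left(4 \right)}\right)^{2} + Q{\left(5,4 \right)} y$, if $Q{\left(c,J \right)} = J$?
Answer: $9$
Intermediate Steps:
$Y{\left(n \right)} = 0$
$W{\left(b \right)} = 10$ ($W{\left(b \right)} = 7 - -3 = 7 + 3 = 10$)
$G{\left(K \right)} = \frac{K}{4}$
$y = 2$
$\left(-1 + Y{\left(4 \right)}\right)^{2} + Q{\left(5,4 \right)} y = \left(-1 + 0\right)^{2} + 4 \cdot 2 = \left(-1\right)^{2} + 8 = 1 + 8 = 9$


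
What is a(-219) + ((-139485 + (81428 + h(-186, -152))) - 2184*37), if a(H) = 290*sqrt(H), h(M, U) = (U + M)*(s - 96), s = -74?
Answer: -81405 + 290*I*sqrt(219) ≈ -81405.0 + 4291.6*I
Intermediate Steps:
h(M, U) = -170*M - 170*U (h(M, U) = (U + M)*(-74 - 96) = (M + U)*(-170) = -170*M - 170*U)
a(-219) + ((-139485 + (81428 + h(-186, -152))) - 2184*37) = 290*sqrt(-219) + ((-139485 + (81428 + (-170*(-186) - 170*(-152)))) - 2184*37) = 290*(I*sqrt(219)) + ((-139485 + (81428 + (31620 + 25840))) - 80808) = 290*I*sqrt(219) + ((-139485 + (81428 + 57460)) - 80808) = 290*I*sqrt(219) + ((-139485 + 138888) - 80808) = 290*I*sqrt(219) + (-597 - 80808) = 290*I*sqrt(219) - 81405 = -81405 + 290*I*sqrt(219)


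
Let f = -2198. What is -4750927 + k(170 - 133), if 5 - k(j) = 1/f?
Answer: -10442526555/2198 ≈ -4.7509e+6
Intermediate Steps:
k(j) = 10991/2198 (k(j) = 5 - 1/(-2198) = 5 - 1*(-1/2198) = 5 + 1/2198 = 10991/2198)
-4750927 + k(170 - 133) = -4750927 + 10991/2198 = -10442526555/2198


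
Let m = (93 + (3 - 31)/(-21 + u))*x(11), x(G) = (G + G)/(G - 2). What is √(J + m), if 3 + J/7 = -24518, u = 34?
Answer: I*√260737321/39 ≈ 414.04*I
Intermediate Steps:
x(G) = 2*G/(-2 + G) (x(G) = (2*G)/(-2 + G) = 2*G/(-2 + G))
J = -171647 (J = -21 + 7*(-24518) = -21 - 171626 = -171647)
m = 25982/117 (m = (93 + (3 - 31)/(-21 + 34))*(2*11/(-2 + 11)) = (93 - 28/13)*(2*11/9) = (93 - 28*1/13)*(2*11*(⅑)) = (93 - 28/13)*(22/9) = (1181/13)*(22/9) = 25982/117 ≈ 222.07)
√(J + m) = √(-171647 + 25982/117) = √(-20056717/117) = I*√260737321/39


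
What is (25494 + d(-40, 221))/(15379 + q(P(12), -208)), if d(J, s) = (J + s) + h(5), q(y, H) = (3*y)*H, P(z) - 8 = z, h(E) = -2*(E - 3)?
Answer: 25671/2899 ≈ 8.8551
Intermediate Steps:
h(E) = 6 - 2*E (h(E) = -2*(-3 + E) = 6 - 2*E)
P(z) = 8 + z
q(y, H) = 3*H*y
d(J, s) = -4 + J + s (d(J, s) = (J + s) + (6 - 2*5) = (J + s) + (6 - 10) = (J + s) - 4 = -4 + J + s)
(25494 + d(-40, 221))/(15379 + q(P(12), -208)) = (25494 + (-4 - 40 + 221))/(15379 + 3*(-208)*(8 + 12)) = (25494 + 177)/(15379 + 3*(-208)*20) = 25671/(15379 - 12480) = 25671/2899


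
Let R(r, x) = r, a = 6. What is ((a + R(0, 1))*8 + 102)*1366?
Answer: 204900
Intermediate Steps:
((a + R(0, 1))*8 + 102)*1366 = ((6 + 0)*8 + 102)*1366 = (6*8 + 102)*1366 = (48 + 102)*1366 = 150*1366 = 204900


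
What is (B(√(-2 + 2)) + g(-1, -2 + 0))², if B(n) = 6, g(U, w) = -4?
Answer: 4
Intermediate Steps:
(B(√(-2 + 2)) + g(-1, -2 + 0))² = (6 - 4)² = 2² = 4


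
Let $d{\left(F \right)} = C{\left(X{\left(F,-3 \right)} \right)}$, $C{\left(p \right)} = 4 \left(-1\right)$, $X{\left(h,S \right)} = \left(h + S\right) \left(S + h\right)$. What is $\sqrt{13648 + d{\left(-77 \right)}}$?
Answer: $6 \sqrt{379} \approx 116.81$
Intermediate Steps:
$X{\left(h,S \right)} = \left(S + h\right)^{2}$ ($X{\left(h,S \right)} = \left(S + h\right) \left(S + h\right) = \left(S + h\right)^{2}$)
$C{\left(p \right)} = -4$
$d{\left(F \right)} = -4$
$\sqrt{13648 + d{\left(-77 \right)}} = \sqrt{13648 - 4} = \sqrt{13644} = 6 \sqrt{379}$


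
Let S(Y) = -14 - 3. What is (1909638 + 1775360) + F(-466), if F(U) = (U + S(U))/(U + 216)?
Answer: 921249983/250 ≈ 3.6850e+6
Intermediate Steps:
S(Y) = -17
F(U) = (-17 + U)/(216 + U) (F(U) = (U - 17)/(U + 216) = (-17 + U)/(216 + U))
(1909638 + 1775360) + F(-466) = (1909638 + 1775360) + (-17 - 466)/(216 - 466) = 3684998 - 483/(-250) = 3684998 - 1/250*(-483) = 3684998 + 483/250 = 921249983/250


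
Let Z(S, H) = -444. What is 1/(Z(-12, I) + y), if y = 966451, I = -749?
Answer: 1/966007 ≈ 1.0352e-6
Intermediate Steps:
1/(Z(-12, I) + y) = 1/(-444 + 966451) = 1/966007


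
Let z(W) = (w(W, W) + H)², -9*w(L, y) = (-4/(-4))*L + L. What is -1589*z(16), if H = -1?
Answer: -2671109/81 ≈ -32977.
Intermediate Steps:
w(L, y) = -2*L/9 (w(L, y) = -((-4/(-4))*L + L)/9 = -((-4*(-¼))*L + L)/9 = -(1*L + L)/9 = -(L + L)/9 = -2*L/9)
z(W) = (-1 - 2*W/9)² (z(W) = (-2*W/9 - 1)² = (-1 - 2*W/9)²)
-1589*z(16) = -1589*(9 + 2*16)²/81 = -1589*(9 + 32)²/81 = -1589*41²/81 = -1589*1681/81 = -2671109/81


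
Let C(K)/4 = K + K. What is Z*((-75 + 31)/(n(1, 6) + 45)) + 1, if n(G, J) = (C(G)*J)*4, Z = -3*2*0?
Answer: 1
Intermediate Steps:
Z = 0 (Z = -6*0 = 0)
C(K) = 8*K (C(K) = 4*(K + K) = 4*(2*K) = 8*K)
n(G, J) = 32*G*J (n(G, J) = ((8*G)*J)*4 = (8*G*J)*4 = 32*G*J)
Z*((-75 + 31)/(n(1, 6) + 45)) + 1 = 0*((-75 + 31)/(32*1*6 + 45)) + 1 = 0*(-44/(192 + 45)) + 1 = 0*(-44/237) + 1 = 0 + 1 = 1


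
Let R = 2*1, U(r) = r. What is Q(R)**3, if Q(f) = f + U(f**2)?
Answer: 216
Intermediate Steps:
R = 2
Q(f) = f + f**2
Q(R)**3 = (2*(1 + 2))**3 = (2*3)**3 = 6**3 = 216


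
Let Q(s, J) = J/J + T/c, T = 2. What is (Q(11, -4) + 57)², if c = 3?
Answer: 30976/9 ≈ 3441.8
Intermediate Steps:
Q(s, J) = 5/3 (Q(s, J) = J/J + 2/3 = 1 + 2*(⅓) = 1 + ⅔ = 5/3)
(Q(11, -4) + 57)² = (5/3 + 57)² = (176/3)² = 30976/9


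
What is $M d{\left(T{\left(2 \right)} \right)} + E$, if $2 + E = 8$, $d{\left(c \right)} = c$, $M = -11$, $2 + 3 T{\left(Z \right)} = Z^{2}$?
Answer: $- \frac{4}{3} \approx -1.3333$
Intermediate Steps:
$T{\left(Z \right)} = - \frac{2}{3} + \frac{Z^{2}}{3}$
$E = 6$ ($E = -2 + 8 = 6$)
$M d{\left(T{\left(2 \right)} \right)} + E = - 11 \left(- \frac{2}{3} + \frac{2^{2}}{3}\right) + 6 = - 11 \left(- \frac{2}{3} + \frac{1}{3} \cdot 4\right) + 6 = - 11 \left(- \frac{2}{3} + \frac{4}{3}\right) + 6 = \left(-11\right) \frac{2}{3} + 6 = - \frac{22}{3} + 6 = - \frac{4}{3}$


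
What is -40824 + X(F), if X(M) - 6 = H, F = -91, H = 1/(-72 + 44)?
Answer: -1142905/28 ≈ -40818.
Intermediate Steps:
H = -1/28 (H = 1/(-28) = -1/28 ≈ -0.035714)
X(M) = 167/28 (X(M) = 6 - 1/28 = 167/28)
-40824 + X(F) = -40824 + 167/28 = -1142905/28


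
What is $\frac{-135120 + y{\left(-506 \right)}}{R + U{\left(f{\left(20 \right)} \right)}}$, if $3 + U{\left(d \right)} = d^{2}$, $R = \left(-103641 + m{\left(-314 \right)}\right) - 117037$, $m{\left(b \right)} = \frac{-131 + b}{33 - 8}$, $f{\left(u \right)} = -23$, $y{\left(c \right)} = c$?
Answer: $\frac{678130}{1100849} \approx 0.61601$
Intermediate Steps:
$m{\left(b \right)} = - \frac{131}{25} + \frac{b}{25}$ ($m{\left(b \right)} = \frac{-131 + b}{25} = \left(-131 + b\right) \frac{1}{25} = - \frac{131}{25} + \frac{b}{25}$)
$R = - \frac{1103479}{5}$ ($R = \left(-103641 + \left(- \frac{131}{25} + \frac{1}{25} \left(-314\right)\right)\right) - 117037 = \left(-103641 - \frac{89}{5}\right) - 117037 = - \frac{518294}{5} - 117037 = - \frac{1103479}{5} \approx -2.207 \cdot 10^{5}$)
$U{\left(d \right)} = -3 + d^{2}$
$\frac{-135120 + y{\left(-506 \right)}}{R + U{\left(f{\left(20 \right)} \right)}} = \frac{-135120 - 506}{- \frac{1103479}{5} - \left(3 - \left(-23\right)^{2}\right)} = - \frac{135626}{- \frac{1103479}{5} + \left(-3 + 529\right)} = - \frac{135626}{- \frac{1103479}{5} + 526} = - \frac{135626}{- \frac{1100849}{5}} = \left(-135626\right) \left(- \frac{5}{1100849}\right) = \frac{678130}{1100849}$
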